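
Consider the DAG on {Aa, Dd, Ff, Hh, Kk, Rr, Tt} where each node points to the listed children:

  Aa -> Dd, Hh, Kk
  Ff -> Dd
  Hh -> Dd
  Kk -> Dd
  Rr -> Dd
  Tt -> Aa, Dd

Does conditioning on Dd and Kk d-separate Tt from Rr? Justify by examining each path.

No — Tt and Rr are not d-separated given {Dd, Kk}.

Enumerating the 4 paths from Tt to Rr and testing each for blocking by {Dd, Kk}:
  1. Tt → Aa → Hh → Dd ← Rr — Aa:chain[open]; Hh:chain[open]; Dd:collider[open] ⇒ active
  2. Tt → Aa → Kk → Dd ← Rr — Aa:chain[open]; Kk:chain[blocks]; Dd:collider[open] ⇒ blocked
  3. Tt → Aa → Dd ← Rr — Aa:chain[open]; Dd:collider[open] ⇒ active
  4. Tt → Dd ← Rr — Dd:collider[open] ⇒ active
At least one path is unblocked, so d-separation fails.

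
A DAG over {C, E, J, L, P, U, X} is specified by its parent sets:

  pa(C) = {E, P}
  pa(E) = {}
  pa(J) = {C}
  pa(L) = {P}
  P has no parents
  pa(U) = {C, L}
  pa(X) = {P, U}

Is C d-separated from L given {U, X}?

Enumerating the 4 paths from C to L and testing each for blocking by {U, X}:
  1. C ← P → L — P:fork[open] ⇒ active
  2. C ← P → X ← U ← L — P:fork[open]; X:collider[open]; U:chain[blocks] ⇒ blocked
  3. C → U ← L — U:collider[open] ⇒ active
  4. C → U → X ← P → L — U:chain[blocks]; X:collider[open]; P:fork[open] ⇒ blocked
At least one path is unblocked, so d-separation fails.

No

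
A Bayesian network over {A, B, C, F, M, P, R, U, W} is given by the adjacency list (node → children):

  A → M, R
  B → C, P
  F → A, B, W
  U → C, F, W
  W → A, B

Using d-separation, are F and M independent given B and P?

There are 6 undirected paths between F and M; checking each against the conditioning set {B, P}:
Path 1: F → A → M
  A is a chain and A is not conditioned on — no node blocks this path, so it is active.
Path 2: F → B → C ← U → W → A → M
  B is a chain here and B is conditioned on, so the path is blocked at B.
Path 3: F → B ← W → A → M
  B is a collider and B is conditioned on, which opens it; W is a fork and W is not conditioned on; A is a chain and A is not conditioned on — no node blocks this path, so it is active.
Path 4: F ← U → C ← B ← W → A → M
  C is a collider here and neither C nor any of its descendants is conditioned on, so the collider stays closed — the path is blocked at C.
Path 5: F ← U → W → A → M
  U is a fork and U is not conditioned on; W is a chain and W is not conditioned on; A is a chain and A is not conditioned on — no node blocks this path, so it is active.
Path 6: F → W → A → M
  W is a chain and W is not conditioned on; A is a chain and A is not conditioned on — no node blocks this path, so it is active.
Because an active path exists, F and M are not d-separated.

No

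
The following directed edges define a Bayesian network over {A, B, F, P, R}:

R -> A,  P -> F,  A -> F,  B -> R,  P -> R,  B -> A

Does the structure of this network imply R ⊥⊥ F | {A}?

No

3 paths connect R and F; each must be blocked for d-separation to hold:
Path 1: R ← P → F
  P is a fork and P is not conditioned on — no node blocks this path, so it is active.
Path 2: R → A → F
  A is a chain here and A is conditioned on, so the path is blocked at A.
Path 3: R ← B → A → F
  A is a chain here and A is conditioned on, so the path is blocked at A.
Because an active path exists, R and F are not d-separated.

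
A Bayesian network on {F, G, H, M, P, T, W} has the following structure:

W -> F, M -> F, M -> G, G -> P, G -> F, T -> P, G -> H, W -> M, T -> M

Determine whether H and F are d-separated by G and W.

There are 5 undirected paths between H and F; checking each against the conditioning set {G, W}:
  1. H ← G → P ← T → M ← W → F — G:fork[blocks]; P:collider[blocks]; T:fork[open]; M:collider[open]; W:fork[blocks] ⇒ blocked
  2. H ← G → P ← T → M → F — G:fork[blocks]; P:collider[blocks]; T:fork[open]; M:chain[open] ⇒ blocked
  3. H ← G ← M ← W → F — G:chain[blocks]; M:chain[open]; W:fork[blocks] ⇒ blocked
  4. H ← G ← M → F — G:chain[blocks]; M:fork[open] ⇒ blocked
  5. H ← G → F — G:fork[blocks] ⇒ blocked
Since every path is blocked, d-separation holds.

Yes — H and F are d-separated given {G, W}.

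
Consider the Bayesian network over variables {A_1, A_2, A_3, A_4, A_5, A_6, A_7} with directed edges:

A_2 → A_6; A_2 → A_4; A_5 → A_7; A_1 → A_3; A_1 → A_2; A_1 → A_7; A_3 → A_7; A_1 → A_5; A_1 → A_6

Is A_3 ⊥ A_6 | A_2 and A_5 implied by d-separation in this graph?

There are 6 undirected paths between A_3 and A_6; checking each against the conditioning set {A_2, A_5}:
Path 1: A_3 ← A_1 → A_2 → A_6
  A_2 is a chain here and A_2 is conditioned on, so the path is blocked at A_2.
Path 2: A_3 ← A_1 → A_6
  A_1 is a fork and A_1 is not conditioned on — no node blocks this path, so it is active.
Path 3: A_3 → A_7 ← A_1 → A_2 → A_6
  A_7 is a collider here and neither A_7 nor any of its descendants is conditioned on, so the collider stays closed — the path is blocked at A_7.
Path 4: A_3 → A_7 ← A_1 → A_6
  A_7 is a collider here and neither A_7 nor any of its descendants is conditioned on, so the collider stays closed — the path is blocked at A_7.
Path 5: A_3 → A_7 ← A_5 ← A_1 → A_2 → A_6
  A_7 is a collider here and neither A_7 nor any of its descendants is conditioned on, so the collider stays closed — the path is blocked at A_7.
Path 6: A_3 → A_7 ← A_5 ← A_1 → A_6
  A_7 is a collider here and neither A_7 nor any of its descendants is conditioned on, so the collider stays closed — the path is blocked at A_7.
At least one path is unblocked, so d-separation fails.

No — A_3 and A_6 are not d-separated given {A_2, A_5}.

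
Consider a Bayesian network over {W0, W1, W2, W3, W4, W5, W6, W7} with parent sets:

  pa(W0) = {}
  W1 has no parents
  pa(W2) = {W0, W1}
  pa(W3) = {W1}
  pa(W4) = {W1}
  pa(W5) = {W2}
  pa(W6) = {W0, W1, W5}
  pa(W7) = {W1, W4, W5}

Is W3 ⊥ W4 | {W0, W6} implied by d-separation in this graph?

No

We examine all 6 paths between W3 and W4:
  1. W3 ← W1 → W2 ← W0 → W6 ← W5 → W7 ← W4 — W1:fork[open]; W2:collider[open]; W0:fork[blocks]; W6:collider[open]; W5:fork[open]; W7:collider[blocks] ⇒ blocked
  2. W3 ← W1 → W2 → W5 → W7 ← W4 — W1:fork[open]; W2:chain[open]; W5:chain[open]; W7:collider[blocks] ⇒ blocked
  3. W3 ← W1 → W6 ← W0 → W2 → W5 → W7 ← W4 — W1:fork[open]; W6:collider[open]; W0:fork[blocks]; W2:chain[open]; W5:chain[open]; W7:collider[blocks] ⇒ blocked
  4. W3 ← W1 → W6 ← W5 → W7 ← W4 — W1:fork[open]; W6:collider[open]; W5:fork[open]; W7:collider[blocks] ⇒ blocked
  5. W3 ← W1 → W7 ← W4 — W1:fork[open]; W7:collider[blocks] ⇒ blocked
  6. W3 ← W1 → W4 — W1:fork[open] ⇒ active
At least one path is unblocked, so d-separation fails.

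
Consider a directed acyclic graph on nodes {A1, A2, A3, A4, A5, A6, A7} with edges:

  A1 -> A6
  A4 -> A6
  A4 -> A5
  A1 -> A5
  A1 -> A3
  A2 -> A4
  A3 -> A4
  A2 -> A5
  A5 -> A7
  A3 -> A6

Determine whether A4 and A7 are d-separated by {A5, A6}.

6 paths connect A4 and A7; each must be blocked for d-separation to hold:
Path 1: A4 ← A2 → A5 → A7
  A5 is a chain here and A5 is conditioned on, so the path is blocked at A5.
Path 2: A4 → A6 ← A3 ← A1 → A5 → A7
  A5 is a chain here and A5 is conditioned on, so the path is blocked at A5.
Path 3: A4 → A6 ← A1 → A5 → A7
  A5 is a chain here and A5 is conditioned on, so the path is blocked at A5.
Path 4: A4 ← A3 → A6 ← A1 → A5 → A7
  A5 is a chain here and A5 is conditioned on, so the path is blocked at A5.
Path 5: A4 ← A3 ← A1 → A5 → A7
  A5 is a chain here and A5 is conditioned on, so the path is blocked at A5.
Path 6: A4 → A5 → A7
  A5 is a chain here and A5 is conditioned on, so the path is blocked at A5.
Every path is blocked, so A4 and A7 are d-separated given {A5, A6}.

Yes — A4 and A7 are d-separated given {A5, A6}.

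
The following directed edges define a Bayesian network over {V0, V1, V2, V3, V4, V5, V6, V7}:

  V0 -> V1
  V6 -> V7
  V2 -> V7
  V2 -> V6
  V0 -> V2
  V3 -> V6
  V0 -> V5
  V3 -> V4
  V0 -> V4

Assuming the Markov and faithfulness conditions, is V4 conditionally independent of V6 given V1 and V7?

We examine all 3 paths between V4 and V6:
Path 1: V4 ← V0 → V2 → V7 ← V6
  V0 is a fork and V0 is not conditioned on; V2 is a chain and V2 is not conditioned on; V7 is a collider and V7 is conditioned on, which opens it — no node blocks this path, so it is active.
Path 2: V4 ← V0 → V2 → V6
  V0 is a fork and V0 is not conditioned on; V2 is a chain and V2 is not conditioned on — no node blocks this path, so it is active.
Path 3: V4 ← V3 → V6
  V3 is a fork and V3 is not conditioned on — no node blocks this path, so it is active.
Because an active path exists, V4 and V6 are not d-separated.

No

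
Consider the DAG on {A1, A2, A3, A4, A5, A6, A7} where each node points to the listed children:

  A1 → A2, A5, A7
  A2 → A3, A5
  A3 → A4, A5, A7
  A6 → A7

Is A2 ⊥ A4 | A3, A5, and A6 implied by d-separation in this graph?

We examine all 5 paths between A2 and A4:
  1. A2 → A5 ← A3 → A4 — A5:collider[open]; A3:fork[blocks] ⇒ blocked
  2. A2 → A5 ← A1 → A7 ← A3 → A4 — A5:collider[open]; A1:fork[open]; A7:collider[blocks]; A3:fork[blocks] ⇒ blocked
  3. A2 → A3 → A4 — A3:chain[blocks] ⇒ blocked
  4. A2 ← A1 → A5 ← A3 → A4 — A1:fork[open]; A5:collider[open]; A3:fork[blocks] ⇒ blocked
  5. A2 ← A1 → A7 ← A3 → A4 — A1:fork[open]; A7:collider[blocks]; A3:fork[blocks] ⇒ blocked
All paths are blocked; A2 ⊥ A4 | {A3, A5, A6} holds.

Yes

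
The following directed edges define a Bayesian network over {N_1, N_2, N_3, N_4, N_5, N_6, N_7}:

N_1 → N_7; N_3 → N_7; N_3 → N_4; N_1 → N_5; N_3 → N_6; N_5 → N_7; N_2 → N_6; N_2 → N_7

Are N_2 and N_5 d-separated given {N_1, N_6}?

Yes — N_2 and N_5 are d-separated given {N_1, N_6}.

4 paths connect N_2 and N_5; each must be blocked for d-separation to hold:
Path 1: N_2 → N_6 ← N_3 → N_7 ← N_1 → N_5
  N_7 is a collider here and neither N_7 nor any of its descendants is conditioned on, so the collider stays closed — the path is blocked at N_7.
Path 2: N_2 → N_6 ← N_3 → N_7 ← N_5
  N_7 is a collider here and neither N_7 nor any of its descendants is conditioned on, so the collider stays closed — the path is blocked at N_7.
Path 3: N_2 → N_7 ← N_1 → N_5
  N_7 is a collider here and neither N_7 nor any of its descendants is conditioned on, so the collider stays closed — the path is blocked at N_7.
Path 4: N_2 → N_7 ← N_5
  N_7 is a collider here and neither N_7 nor any of its descendants is conditioned on, so the collider stays closed — the path is blocked at N_7.
Since every path is blocked, d-separation holds.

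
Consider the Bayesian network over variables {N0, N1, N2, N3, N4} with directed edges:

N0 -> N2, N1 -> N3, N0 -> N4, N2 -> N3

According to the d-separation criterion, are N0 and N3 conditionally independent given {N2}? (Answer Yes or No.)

Only one path connects N0 and N3:
Path 1: N0 → N2 → N3
  N2 is a chain here and N2 is conditioned on, so the path is blocked at N2.
All paths are blocked; N0 ⊥ N3 | {N2} holds.

Yes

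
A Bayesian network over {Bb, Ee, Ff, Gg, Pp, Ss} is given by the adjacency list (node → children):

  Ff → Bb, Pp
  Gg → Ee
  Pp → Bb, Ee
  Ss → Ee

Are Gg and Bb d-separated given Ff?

2 paths connect Gg and Bb; each must be blocked for d-separation to hold:
Path 1: Gg → Ee ← Pp → Bb
  Ee is a collider here and neither Ee nor any of its descendants is conditioned on, so the collider stays closed — the path is blocked at Ee.
Path 2: Gg → Ee ← Pp ← Ff → Bb
  Ee is a collider here and neither Ee nor any of its descendants is conditioned on, so the collider stays closed — the path is blocked at Ee.
Since every path is blocked, d-separation holds.

Yes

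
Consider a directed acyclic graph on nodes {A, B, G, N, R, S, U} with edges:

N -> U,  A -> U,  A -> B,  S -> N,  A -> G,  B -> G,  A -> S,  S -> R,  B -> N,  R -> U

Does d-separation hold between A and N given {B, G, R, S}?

Yes

There are 6 undirected paths between A and N; checking each against the conditioning set {B, G, R, S}:
Path 1: A → U ← R ← S → N
  U is a collider here and neither U nor any of its descendants is conditioned on, so the collider stays closed — the path is blocked at U.
Path 2: A → U ← N
  U is a collider here and neither U nor any of its descendants is conditioned on, so the collider stays closed — the path is blocked at U.
Path 3: A → B → N
  B is a chain here and B is conditioned on, so the path is blocked at B.
Path 4: A → G ← B → N
  B is a fork here and B is conditioned on, so the path is blocked at B.
Path 5: A → S → R → U ← N
  S is a chain here and S is conditioned on, so the path is blocked at S.
Path 6: A → S → N
  S is a chain here and S is conditioned on, so the path is blocked at S.
All paths are blocked; A ⊥ N | {B, G, R, S} holds.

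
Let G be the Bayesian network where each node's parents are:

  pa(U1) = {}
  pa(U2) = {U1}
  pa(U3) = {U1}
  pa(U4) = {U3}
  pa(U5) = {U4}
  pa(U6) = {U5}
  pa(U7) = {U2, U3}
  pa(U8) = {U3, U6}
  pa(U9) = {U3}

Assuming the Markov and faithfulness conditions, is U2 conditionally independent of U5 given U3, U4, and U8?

Yes — U2 and U5 are d-separated given {U3, U4, U8}.

We examine all 4 paths between U2 and U5:
Path 1: U2 → U7 ← U3 → U4 → U5
  U7 is a collider here and neither U7 nor any of its descendants is conditioned on, so the collider stays closed — the path is blocked at U7.
Path 2: U2 → U7 ← U3 → U8 ← U6 ← U5
  U7 is a collider here and neither U7 nor any of its descendants is conditioned on, so the collider stays closed — the path is blocked at U7.
Path 3: U2 ← U1 → U3 → U4 → U5
  U3 is a chain here and U3 is conditioned on, so the path is blocked at U3.
Path 4: U2 ← U1 → U3 → U8 ← U6 ← U5
  U3 is a chain here and U3 is conditioned on, so the path is blocked at U3.
All paths are blocked; U2 ⊥ U5 | {U3, U4, U8} holds.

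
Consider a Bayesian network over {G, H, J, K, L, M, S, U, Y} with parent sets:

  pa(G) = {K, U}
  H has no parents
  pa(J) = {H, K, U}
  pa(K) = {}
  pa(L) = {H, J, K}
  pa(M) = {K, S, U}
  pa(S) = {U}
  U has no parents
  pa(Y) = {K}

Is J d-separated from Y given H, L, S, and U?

We examine all 6 paths between J and Y:
  1. J ← K → Y — K:fork[open] ⇒ active
  2. J ← H → L ← K → Y — H:fork[blocks]; L:collider[open]; K:fork[open] ⇒ blocked
  3. J → L ← K → Y — L:collider[open]; K:fork[open] ⇒ active
  4. J ← U → S → M ← K → Y — U:fork[blocks]; S:chain[blocks]; M:collider[blocks]; K:fork[open] ⇒ blocked
  5. J ← U → M ← K → Y — U:fork[blocks]; M:collider[blocks]; K:fork[open] ⇒ blocked
  6. J ← U → G ← K → Y — U:fork[blocks]; G:collider[blocks]; K:fork[open] ⇒ blocked
Since the path J ← K → Y is active, J and Y are not d-separated given {H, L, S, U}.

No — J and Y are not d-separated given {H, L, S, U}.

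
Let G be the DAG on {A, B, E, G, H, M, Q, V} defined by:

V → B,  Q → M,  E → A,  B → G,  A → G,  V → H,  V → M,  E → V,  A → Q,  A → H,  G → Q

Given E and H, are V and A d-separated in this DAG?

No

We examine all 6 paths between V and A:
Path 1: V → H ← A
  H is a collider and H is conditioned on, which opens it — no node blocks this path, so it is active.
Path 2: V → B → G ← A
  G is a collider here and neither G nor any of its descendants is conditioned on, so the collider stays closed — the path is blocked at G.
Path 3: V → B → G → Q ← A
  Q is a collider here and neither Q nor any of its descendants is conditioned on, so the collider stays closed — the path is blocked at Q.
Path 4: V ← E → A
  E is a fork here and E is conditioned on, so the path is blocked at E.
Path 5: V → M ← Q ← A
  M is a collider here and neither M nor any of its descendants is conditioned on, so the collider stays closed — the path is blocked at M.
Path 6: V → M ← Q ← G ← A
  M is a collider here and neither M nor any of its descendants is conditioned on, so the collider stays closed — the path is blocked at M.
Because an active path exists, V and A are not d-separated.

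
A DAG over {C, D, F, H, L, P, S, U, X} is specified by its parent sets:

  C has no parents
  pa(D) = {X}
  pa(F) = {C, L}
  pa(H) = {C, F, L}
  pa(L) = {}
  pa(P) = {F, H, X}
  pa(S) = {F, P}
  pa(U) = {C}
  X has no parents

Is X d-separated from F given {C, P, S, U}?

There are 5 undirected paths between X and F; checking each against the conditioning set {C, P, S, U}:
Path 1: X → P ← F
  P is a collider and P is conditioned on, which opens it — no node blocks this path, so it is active.
Path 2: X → P → S ← F
  P is a chain here and P is conditioned on, so the path is blocked at P.
Path 3: X → P ← H ← C → F
  C is a fork here and C is conditioned on, so the path is blocked at C.
Path 4: X → P ← H ← L → F
  P is a collider and P is conditioned on, which opens it; H is a chain and H is not conditioned on; L is a fork and L is not conditioned on — no node blocks this path, so it is active.
Path 5: X → P ← H ← F
  P is a collider and P is conditioned on, which opens it; H is a chain and H is not conditioned on — no node blocks this path, so it is active.
At least one path is unblocked, so d-separation fails.

No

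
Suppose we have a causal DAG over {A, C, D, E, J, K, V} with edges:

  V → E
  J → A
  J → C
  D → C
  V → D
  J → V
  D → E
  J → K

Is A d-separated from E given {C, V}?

No

We examine all 4 paths between A and E:
Path 1: A ← J → V → D → E
  V is a chain here and V is conditioned on, so the path is blocked at V.
Path 2: A ← J → V → E
  V is a chain here and V is conditioned on, so the path is blocked at V.
Path 3: A ← J → C ← D ← V → E
  V is a fork here and V is conditioned on, so the path is blocked at V.
Path 4: A ← J → C ← D → E
  J is a fork and J is not conditioned on; C is a collider and C is conditioned on, which opens it; D is a fork and D is not conditioned on — no node blocks this path, so it is active.
Since the path A ← J → C ← D → E is active, A and E are not d-separated given {C, V}.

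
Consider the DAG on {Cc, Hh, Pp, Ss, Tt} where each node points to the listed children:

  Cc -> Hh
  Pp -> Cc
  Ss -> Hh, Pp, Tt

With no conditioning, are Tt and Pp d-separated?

No — Tt and Pp are not d-separated given ∅.

There are 2 undirected paths between Tt and Pp; checking each against the conditioning set ∅:
  1. Tt ← Ss → Pp — Ss:fork[open] ⇒ active
  2. Tt ← Ss → Hh ← Cc ← Pp — Ss:fork[open]; Hh:collider[blocks]; Cc:chain[open] ⇒ blocked
Because an active path exists, Tt and Pp are not d-separated.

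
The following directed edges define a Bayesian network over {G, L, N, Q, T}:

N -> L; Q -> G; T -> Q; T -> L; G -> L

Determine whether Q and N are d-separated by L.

No

2 paths connect Q and N; each must be blocked for d-separation to hold:
  1. Q ← T → L ← N — T:fork[open]; L:collider[open] ⇒ active
  2. Q → G → L ← N — G:chain[open]; L:collider[open] ⇒ active
Since the path Q ← T → L ← N is active, Q and N are not d-separated given {L}.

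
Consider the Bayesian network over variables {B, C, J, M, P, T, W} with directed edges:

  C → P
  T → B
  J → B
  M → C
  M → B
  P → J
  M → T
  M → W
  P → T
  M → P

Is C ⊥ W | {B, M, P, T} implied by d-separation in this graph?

6 paths connect C and W; each must be blocked for d-separation to hold:
  1. C → P → J → B ← T ← M → W — P:chain[blocks]; J:chain[open]; B:collider[open]; T:chain[blocks]; M:fork[blocks] ⇒ blocked
  2. C → P → J → B ← M → W — P:chain[blocks]; J:chain[open]; B:collider[open]; M:fork[blocks] ⇒ blocked
  3. C → P → T → B ← M → W — P:chain[blocks]; T:chain[blocks]; B:collider[open]; M:fork[blocks] ⇒ blocked
  4. C → P → T ← M → W — P:chain[blocks]; T:collider[open]; M:fork[blocks] ⇒ blocked
  5. C → P ← M → W — P:collider[open]; M:fork[blocks] ⇒ blocked
  6. C ← M → W — M:fork[blocks] ⇒ blocked
All paths are blocked; C ⊥ W | {B, M, P, T} holds.

Yes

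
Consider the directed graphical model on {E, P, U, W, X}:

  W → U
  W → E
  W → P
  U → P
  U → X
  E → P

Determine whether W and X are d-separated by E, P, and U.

3 paths connect W and X; each must be blocked for d-separation to hold:
Path 1: W → P ← U → X
  U is a fork here and U is conditioned on, so the path is blocked at U.
Path 2: W → U → X
  U is a chain here and U is conditioned on, so the path is blocked at U.
Path 3: W → E → P ← U → X
  E is a chain here and E is conditioned on, so the path is blocked at E.
Every path is blocked, so W and X are d-separated given {E, P, U}.

Yes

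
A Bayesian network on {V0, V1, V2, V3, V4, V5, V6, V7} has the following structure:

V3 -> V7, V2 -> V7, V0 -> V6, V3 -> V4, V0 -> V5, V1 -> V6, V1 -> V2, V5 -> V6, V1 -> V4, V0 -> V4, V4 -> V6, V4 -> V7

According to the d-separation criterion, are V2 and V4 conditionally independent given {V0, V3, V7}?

We examine all 6 paths between V2 and V4:
  1. V2 ← V1 → V4 — V1:fork[open] ⇒ active
  2. V2 ← V1 → V6 ← V4 — V1:fork[open]; V6:collider[blocks] ⇒ blocked
  3. V2 ← V1 → V6 ← V0 → V4 — V1:fork[open]; V6:collider[blocks]; V0:fork[blocks] ⇒ blocked
  4. V2 ← V1 → V6 ← V5 ← V0 → V4 — V1:fork[open]; V6:collider[blocks]; V5:chain[open]; V0:fork[blocks] ⇒ blocked
  5. V2 → V7 ← V4 — V7:collider[open] ⇒ active
  6. V2 → V7 ← V3 → V4 — V7:collider[open]; V3:fork[blocks] ⇒ blocked
Because an active path exists, V2 and V4 are not d-separated.

No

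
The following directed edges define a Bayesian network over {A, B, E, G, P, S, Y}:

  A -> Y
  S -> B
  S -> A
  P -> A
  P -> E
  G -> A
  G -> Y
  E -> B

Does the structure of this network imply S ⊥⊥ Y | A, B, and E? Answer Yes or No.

No

There are 4 undirected paths between S and Y; checking each against the conditioning set {A, B, E}:
  1. S → B ← E ← P → A ← G → Y — B:collider[open]; E:chain[blocks]; P:fork[open]; A:collider[open]; G:fork[open] ⇒ blocked
  2. S → B ← E ← P → A → Y — B:collider[open]; E:chain[blocks]; P:fork[open]; A:chain[blocks] ⇒ blocked
  3. S → A ← G → Y — A:collider[open]; G:fork[open] ⇒ active
  4. S → A → Y — A:chain[blocks] ⇒ blocked
Since the path S → A ← G → Y is active, S and Y are not d-separated given {A, B, E}.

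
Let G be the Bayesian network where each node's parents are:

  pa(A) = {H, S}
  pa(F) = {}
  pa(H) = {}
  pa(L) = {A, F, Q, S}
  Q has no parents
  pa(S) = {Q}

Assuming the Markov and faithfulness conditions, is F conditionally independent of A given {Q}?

Yes

We examine all 3 paths between F and A:
  1. F → L ← A — L:collider[blocks] ⇒ blocked
  2. F → L ← S → A — L:collider[blocks]; S:fork[open] ⇒ blocked
  3. F → L ← Q → S → A — L:collider[blocks]; Q:fork[blocks]; S:chain[open] ⇒ blocked
Since every path is blocked, d-separation holds.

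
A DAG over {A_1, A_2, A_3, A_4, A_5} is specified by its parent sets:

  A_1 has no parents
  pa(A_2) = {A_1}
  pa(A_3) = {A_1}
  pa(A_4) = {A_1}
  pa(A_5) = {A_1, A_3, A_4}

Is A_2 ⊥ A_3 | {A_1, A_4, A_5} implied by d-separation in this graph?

Enumerating the 3 paths from A_2 to A_3 and testing each for blocking by {A_1, A_4, A_5}:
Path 1: A_2 ← A_1 → A_4 → A_5 ← A_3
  A_1 is a fork here and A_1 is conditioned on, so the path is blocked at A_1.
Path 2: A_2 ← A_1 → A_3
  A_1 is a fork here and A_1 is conditioned on, so the path is blocked at A_1.
Path 3: A_2 ← A_1 → A_5 ← A_3
  A_1 is a fork here and A_1 is conditioned on, so the path is blocked at A_1.
Every path is blocked, so A_2 and A_3 are d-separated given {A_1, A_4, A_5}.

Yes — A_2 and A_3 are d-separated given {A_1, A_4, A_5}.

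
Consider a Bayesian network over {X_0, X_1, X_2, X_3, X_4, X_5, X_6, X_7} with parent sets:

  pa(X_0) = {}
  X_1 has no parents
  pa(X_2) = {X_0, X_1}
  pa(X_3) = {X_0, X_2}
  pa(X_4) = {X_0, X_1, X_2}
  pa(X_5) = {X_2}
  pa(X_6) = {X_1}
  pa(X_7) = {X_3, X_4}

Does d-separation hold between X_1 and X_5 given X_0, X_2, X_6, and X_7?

Enumerating the 6 paths from X_1 to X_5 and testing each for blocking by {X_0, X_2, X_6, X_7}:
  1. X_1 → X_4 ← X_0 → X_2 → X_5 — X_4:collider[open]; X_0:fork[blocks]; X_2:chain[blocks] ⇒ blocked
  2. X_1 → X_4 ← X_0 → X_3 ← X_2 → X_5 — X_4:collider[open]; X_0:fork[blocks]; X_3:collider[open]; X_2:fork[blocks] ⇒ blocked
  3. X_1 → X_4 → X_7 ← X_3 ← X_0 → X_2 → X_5 — X_4:chain[open]; X_7:collider[open]; X_3:chain[open]; X_0:fork[blocks]; X_2:chain[blocks] ⇒ blocked
  4. X_1 → X_4 → X_7 ← X_3 ← X_2 → X_5 — X_4:chain[open]; X_7:collider[open]; X_3:chain[open]; X_2:fork[blocks] ⇒ blocked
  5. X_1 → X_4 ← X_2 → X_5 — X_4:collider[open]; X_2:fork[blocks] ⇒ blocked
  6. X_1 → X_2 → X_5 — X_2:chain[blocks] ⇒ blocked
All paths are blocked; X_1 ⊥ X_5 | {X_0, X_2, X_6, X_7} holds.

Yes — X_1 and X_5 are d-separated given {X_0, X_2, X_6, X_7}.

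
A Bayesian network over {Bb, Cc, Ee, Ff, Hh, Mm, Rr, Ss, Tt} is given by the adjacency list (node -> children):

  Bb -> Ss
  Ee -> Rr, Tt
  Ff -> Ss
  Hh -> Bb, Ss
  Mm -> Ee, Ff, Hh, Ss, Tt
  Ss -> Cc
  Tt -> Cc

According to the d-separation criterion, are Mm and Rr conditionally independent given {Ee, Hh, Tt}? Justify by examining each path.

Yes

We examine all 6 paths between Mm and Rr:
Path 1: Mm → Tt ← Ee → Rr
  Ee is a fork here and Ee is conditioned on, so the path is blocked at Ee.
Path 2: Mm → Ss → Cc ← Tt ← Ee → Rr
  Cc is a collider here and neither Cc nor any of its descendants is conditioned on, so the collider stays closed — the path is blocked at Cc.
Path 3: Mm → Ee → Rr
  Ee is a chain here and Ee is conditioned on, so the path is blocked at Ee.
Path 4: Mm → Hh → Bb → Ss → Cc ← Tt ← Ee → Rr
  Hh is a chain here and Hh is conditioned on, so the path is blocked at Hh.
Path 5: Mm → Hh → Ss → Cc ← Tt ← Ee → Rr
  Hh is a chain here and Hh is conditioned on, so the path is blocked at Hh.
Path 6: Mm → Ff → Ss → Cc ← Tt ← Ee → Rr
  Cc is a collider here and neither Cc nor any of its descendants is conditioned on, so the collider stays closed — the path is blocked at Cc.
All paths are blocked; Mm ⊥ Rr | {Ee, Hh, Tt} holds.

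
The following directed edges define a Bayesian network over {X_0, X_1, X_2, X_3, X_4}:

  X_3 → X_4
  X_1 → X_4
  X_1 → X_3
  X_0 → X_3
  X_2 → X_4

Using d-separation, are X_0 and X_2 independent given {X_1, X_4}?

No

We examine all 2 paths between X_0 and X_2:
Path 1: X_0 → X_3 ← X_1 → X_4 ← X_2
  X_1 is a fork here and X_1 is conditioned on, so the path is blocked at X_1.
Path 2: X_0 → X_3 → X_4 ← X_2
  X_3 is a chain and X_3 is not conditioned on; X_4 is a collider and X_4 is conditioned on, which opens it — no node blocks this path, so it is active.
Because an active path exists, X_0 and X_2 are not d-separated.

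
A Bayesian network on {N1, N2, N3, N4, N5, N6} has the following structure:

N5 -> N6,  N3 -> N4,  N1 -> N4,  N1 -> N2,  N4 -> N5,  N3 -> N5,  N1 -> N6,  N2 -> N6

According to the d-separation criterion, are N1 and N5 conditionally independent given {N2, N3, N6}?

No

4 paths connect N1 and N5; each must be blocked for d-separation to hold:
Path 1: N1 → N4 → N5
  N4 is a chain and N4 is not conditioned on — no node blocks this path, so it is active.
Path 2: N1 → N4 ← N3 → N5
  N3 is a fork here and N3 is conditioned on, so the path is blocked at N3.
Path 3: N1 → N2 → N6 ← N5
  N2 is a chain here and N2 is conditioned on, so the path is blocked at N2.
Path 4: N1 → N6 ← N5
  N6 is a collider and N6 is conditioned on, which opens it — no node blocks this path, so it is active.
Since the path N1 → N4 → N5 is active, N1 and N5 are not d-separated given {N2, N3, N6}.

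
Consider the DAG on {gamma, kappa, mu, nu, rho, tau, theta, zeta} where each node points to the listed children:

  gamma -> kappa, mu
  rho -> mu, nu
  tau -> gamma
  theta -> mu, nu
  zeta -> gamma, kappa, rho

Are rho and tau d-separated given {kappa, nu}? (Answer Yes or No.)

No

There are 4 undirected paths between rho and tau; checking each against the conditioning set {kappa, nu}:
Path 1: rho → mu ← gamma ← tau
  mu is a collider here and neither mu nor any of its descendants is conditioned on, so the collider stays closed — the path is blocked at mu.
Path 2: rho → nu ← theta → mu ← gamma ← tau
  mu is a collider here and neither mu nor any of its descendants is conditioned on, so the collider stays closed — the path is blocked at mu.
Path 3: rho ← zeta → kappa ← gamma ← tau
  zeta is a fork and zeta is not conditioned on; kappa is a collider and kappa is conditioned on, which opens it; gamma is a chain and gamma is not conditioned on — no node blocks this path, so it is active.
Path 4: rho ← zeta → gamma ← tau
  zeta is a fork and zeta is not conditioned on; gamma is a collider and its descendant kappa is conditioned on, which opens it — no node blocks this path, so it is active.
Because an active path exists, rho and tau are not d-separated.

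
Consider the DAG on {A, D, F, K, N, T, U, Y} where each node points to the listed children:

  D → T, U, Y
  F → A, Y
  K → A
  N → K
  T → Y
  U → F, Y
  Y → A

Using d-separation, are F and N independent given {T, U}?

Yes

There are 5 undirected paths between F and N; checking each against the conditioning set {T, U}:
Path 1: F ← U ← D → T → Y → A ← K ← N
  U is a chain here and U is conditioned on, so the path is blocked at U.
Path 2: F ← U ← D → Y → A ← K ← N
  U is a chain here and U is conditioned on, so the path is blocked at U.
Path 3: F ← U → Y → A ← K ← N
  U is a fork here and U is conditioned on, so the path is blocked at U.
Path 4: F → A ← K ← N
  A is a collider here and neither A nor any of its descendants is conditioned on, so the collider stays closed — the path is blocked at A.
Path 5: F → Y → A ← K ← N
  A is a collider here and neither A nor any of its descendants is conditioned on, so the collider stays closed — the path is blocked at A.
Every path is blocked, so F and N are d-separated given {T, U}.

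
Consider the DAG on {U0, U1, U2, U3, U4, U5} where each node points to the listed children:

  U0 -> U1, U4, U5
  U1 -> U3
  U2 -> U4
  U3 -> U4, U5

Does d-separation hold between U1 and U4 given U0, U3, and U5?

Yes — U1 and U4 are d-separated given {U0, U3, U5}.

4 paths connect U1 and U4; each must be blocked for d-separation to hold:
  1. U1 → U3 → U4 — U3:chain[blocks] ⇒ blocked
  2. U1 → U3 → U5 ← U0 → U4 — U3:chain[blocks]; U5:collider[open]; U0:fork[blocks] ⇒ blocked
  3. U1 ← U0 → U4 — U0:fork[blocks] ⇒ blocked
  4. U1 ← U0 → U5 ← U3 → U4 — U0:fork[blocks]; U5:collider[open]; U3:fork[blocks] ⇒ blocked
Since every path is blocked, d-separation holds.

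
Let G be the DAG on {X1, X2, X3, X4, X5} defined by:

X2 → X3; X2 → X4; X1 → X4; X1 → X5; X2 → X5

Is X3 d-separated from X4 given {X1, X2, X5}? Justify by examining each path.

Enumerating the 2 paths from X3 to X4 and testing each for blocking by {X1, X2, X5}:
Path 1: X3 ← X2 → X4
  X2 is a fork here and X2 is conditioned on, so the path is blocked at X2.
Path 2: X3 ← X2 → X5 ← X1 → X4
  X2 is a fork here and X2 is conditioned on, so the path is blocked at X2.
Every path is blocked, so X3 and X4 are d-separated given {X1, X2, X5}.

Yes — X3 and X4 are d-separated given {X1, X2, X5}.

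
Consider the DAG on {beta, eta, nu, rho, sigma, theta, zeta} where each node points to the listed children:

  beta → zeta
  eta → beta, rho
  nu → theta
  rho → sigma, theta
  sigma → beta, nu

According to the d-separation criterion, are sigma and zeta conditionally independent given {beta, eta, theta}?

Yes — sigma and zeta are d-separated given {beta, eta, theta}.

There are 3 undirected paths between sigma and zeta; checking each against the conditioning set {beta, eta, theta}:
Path 1: sigma → beta → zeta
  beta is a chain here and beta is conditioned on, so the path is blocked at beta.
Path 2: sigma ← rho ← eta → beta → zeta
  eta is a fork here and eta is conditioned on, so the path is blocked at eta.
Path 3: sigma → nu → theta ← rho ← eta → beta → zeta
  eta is a fork here and eta is conditioned on, so the path is blocked at eta.
Since every path is blocked, d-separation holds.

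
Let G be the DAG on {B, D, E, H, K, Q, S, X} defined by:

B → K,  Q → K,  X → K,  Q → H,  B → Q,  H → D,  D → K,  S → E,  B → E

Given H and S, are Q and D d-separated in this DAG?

Yes

We examine all 3 paths between Q and D:
Path 1: Q → H → D
  H is a chain here and H is conditioned on, so the path is blocked at H.
Path 2: Q ← B → K ← D
  K is a collider here and neither K nor any of its descendants is conditioned on, so the collider stays closed — the path is blocked at K.
Path 3: Q → K ← D
  K is a collider here and neither K nor any of its descendants is conditioned on, so the collider stays closed — the path is blocked at K.
All paths are blocked; Q ⊥ D | {H, S} holds.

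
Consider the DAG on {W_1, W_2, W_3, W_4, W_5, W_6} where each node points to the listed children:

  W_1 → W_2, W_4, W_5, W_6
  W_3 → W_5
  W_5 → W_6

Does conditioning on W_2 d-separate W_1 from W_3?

Yes

We examine all 2 paths between W_1 and W_3:
  1. W_1 → W_5 ← W_3 — W_5:collider[blocks] ⇒ blocked
  2. W_1 → W_6 ← W_5 ← W_3 — W_6:collider[blocks]; W_5:chain[open] ⇒ blocked
Every path is blocked, so W_1 and W_3 are d-separated given {W_2}.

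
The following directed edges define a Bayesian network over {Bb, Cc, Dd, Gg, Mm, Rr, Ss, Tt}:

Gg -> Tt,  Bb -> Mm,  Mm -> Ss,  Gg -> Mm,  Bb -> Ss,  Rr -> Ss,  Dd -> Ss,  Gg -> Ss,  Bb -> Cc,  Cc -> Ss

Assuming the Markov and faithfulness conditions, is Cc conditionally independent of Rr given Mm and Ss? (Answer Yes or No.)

Enumerating the 4 paths from Cc to Rr and testing each for blocking by {Mm, Ss}:
Path 1: Cc ← Bb → Mm ← Gg → Ss ← Rr
  Bb is a fork and Bb is not conditioned on; Mm is a collider and Mm is conditioned on, which opens it; Gg is a fork and Gg is not conditioned on; Ss is a collider and Ss is conditioned on, which opens it — no node blocks this path, so it is active.
Path 2: Cc ← Bb → Mm → Ss ← Rr
  Mm is a chain here and Mm is conditioned on, so the path is blocked at Mm.
Path 3: Cc ← Bb → Ss ← Rr
  Bb is a fork and Bb is not conditioned on; Ss is a collider and Ss is conditioned on, which opens it — no node blocks this path, so it is active.
Path 4: Cc → Ss ← Rr
  Ss is a collider and Ss is conditioned on, which opens it — no node blocks this path, so it is active.
At least one path is unblocked, so d-separation fails.

No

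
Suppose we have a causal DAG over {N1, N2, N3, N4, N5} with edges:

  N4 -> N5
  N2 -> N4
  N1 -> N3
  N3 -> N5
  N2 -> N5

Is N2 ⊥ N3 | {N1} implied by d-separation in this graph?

2 paths connect N2 and N3; each must be blocked for d-separation to hold:
Path 1: N2 → N4 → N5 ← N3
  N5 is a collider here and neither N5 nor any of its descendants is conditioned on, so the collider stays closed — the path is blocked at N5.
Path 2: N2 → N5 ← N3
  N5 is a collider here and neither N5 nor any of its descendants is conditioned on, so the collider stays closed — the path is blocked at N5.
All paths are blocked; N2 ⊥ N3 | {N1} holds.

Yes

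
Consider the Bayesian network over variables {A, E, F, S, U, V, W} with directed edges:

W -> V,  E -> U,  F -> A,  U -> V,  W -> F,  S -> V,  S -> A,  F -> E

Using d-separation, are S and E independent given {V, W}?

No — S and E are not d-separated given {V, W}.

4 paths connect S and E; each must be blocked for d-separation to hold:
Path 1: S → V ← U ← E
  V is a collider and V is conditioned on, which opens it; U is a chain and U is not conditioned on — no node blocks this path, so it is active.
Path 2: S → V ← W → F → E
  W is a fork here and W is conditioned on, so the path is blocked at W.
Path 3: S → A ← F → E
  A is a collider here and neither A nor any of its descendants is conditioned on, so the collider stays closed — the path is blocked at A.
Path 4: S → A ← F ← W → V ← U ← E
  A is a collider here and neither A nor any of its descendants is conditioned on, so the collider stays closed — the path is blocked at A.
At least one path is unblocked, so d-separation fails.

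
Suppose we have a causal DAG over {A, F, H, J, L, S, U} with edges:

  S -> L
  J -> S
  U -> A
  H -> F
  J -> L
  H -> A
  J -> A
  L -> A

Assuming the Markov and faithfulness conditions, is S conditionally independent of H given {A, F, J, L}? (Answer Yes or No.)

4 paths connect S and H; each must be blocked for d-separation to hold:
  1. S ← J → A ← H — J:fork[blocks]; A:collider[open] ⇒ blocked
  2. S ← J → L → A ← H — J:fork[blocks]; L:chain[blocks]; A:collider[open] ⇒ blocked
  3. S → L ← J → A ← H — L:collider[open]; J:fork[blocks]; A:collider[open] ⇒ blocked
  4. S → L → A ← H — L:chain[blocks]; A:collider[open] ⇒ blocked
Since every path is blocked, d-separation holds.

Yes — S and H are d-separated given {A, F, J, L}.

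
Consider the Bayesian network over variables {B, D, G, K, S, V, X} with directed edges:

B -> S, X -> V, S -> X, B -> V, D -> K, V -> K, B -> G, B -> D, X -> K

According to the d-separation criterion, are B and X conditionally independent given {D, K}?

No

We examine all 5 paths between B and X:
Path 1: B → S → X
  S is a chain and S is not conditioned on — no node blocks this path, so it is active.
Path 2: B → D → K ← X
  D is a chain here and D is conditioned on, so the path is blocked at D.
Path 3: B → D → K ← V ← X
  D is a chain here and D is conditioned on, so the path is blocked at D.
Path 4: B → V ← X
  V is a collider and its descendant K is conditioned on, which opens it — no node blocks this path, so it is active.
Path 5: B → V → K ← X
  V is a chain and V is not conditioned on; K is a collider and K is conditioned on, which opens it — no node blocks this path, so it is active.
At least one path is unblocked, so d-separation fails.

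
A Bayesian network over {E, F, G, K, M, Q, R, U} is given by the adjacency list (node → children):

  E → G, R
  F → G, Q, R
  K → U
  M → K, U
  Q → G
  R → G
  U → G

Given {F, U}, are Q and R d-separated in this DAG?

Yes

6 paths connect Q and R; each must be blocked for d-separation to hold:
Path 1: Q → G ← R
  G is a collider here and neither G nor any of its descendants is conditioned on, so the collider stays closed — the path is blocked at G.
Path 2: Q → G ← E → R
  G is a collider here and neither G nor any of its descendants is conditioned on, so the collider stays closed — the path is blocked at G.
Path 3: Q → G ← F → R
  G is a collider here and neither G nor any of its descendants is conditioned on, so the collider stays closed — the path is blocked at G.
Path 4: Q ← F → R
  F is a fork here and F is conditioned on, so the path is blocked at F.
Path 5: Q ← F → G ← R
  F is a fork here and F is conditioned on, so the path is blocked at F.
Path 6: Q ← F → G ← E → R
  F is a fork here and F is conditioned on, so the path is blocked at F.
All paths are blocked; Q ⊥ R | {F, U} holds.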